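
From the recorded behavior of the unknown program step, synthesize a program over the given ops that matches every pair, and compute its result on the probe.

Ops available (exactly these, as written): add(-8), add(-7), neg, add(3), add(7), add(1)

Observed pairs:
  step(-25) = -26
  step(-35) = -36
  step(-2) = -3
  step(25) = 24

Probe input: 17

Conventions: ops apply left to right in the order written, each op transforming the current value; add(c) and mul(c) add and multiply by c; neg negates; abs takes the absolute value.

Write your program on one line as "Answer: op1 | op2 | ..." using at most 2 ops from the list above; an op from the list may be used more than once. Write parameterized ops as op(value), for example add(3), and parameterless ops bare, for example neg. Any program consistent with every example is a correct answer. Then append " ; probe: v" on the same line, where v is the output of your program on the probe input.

add(-8) | add(7) ; probe: 16

Check, running the answer program on each example:
  -25 -> -33 -> -26
  -35 -> -43 -> -36
  -2 -> -10 -> -3
  25 -> 17 -> 24
  probe: 17 -> 9 -> 16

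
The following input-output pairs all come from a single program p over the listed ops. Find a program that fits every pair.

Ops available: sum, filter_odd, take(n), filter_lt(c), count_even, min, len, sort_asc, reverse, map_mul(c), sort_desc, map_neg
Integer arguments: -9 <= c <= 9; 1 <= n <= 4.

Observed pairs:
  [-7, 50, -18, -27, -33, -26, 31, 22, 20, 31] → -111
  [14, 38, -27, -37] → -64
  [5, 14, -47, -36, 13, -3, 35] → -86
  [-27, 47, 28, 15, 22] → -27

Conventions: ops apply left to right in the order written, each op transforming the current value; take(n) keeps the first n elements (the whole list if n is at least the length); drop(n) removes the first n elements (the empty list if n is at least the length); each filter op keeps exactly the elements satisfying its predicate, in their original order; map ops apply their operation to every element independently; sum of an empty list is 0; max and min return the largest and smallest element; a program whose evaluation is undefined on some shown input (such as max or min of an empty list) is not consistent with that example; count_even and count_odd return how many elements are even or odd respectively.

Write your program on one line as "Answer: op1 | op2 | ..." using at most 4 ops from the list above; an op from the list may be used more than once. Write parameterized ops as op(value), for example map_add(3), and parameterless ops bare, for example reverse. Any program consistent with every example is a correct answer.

filter_lt(-1) | sort_desc | sum

Check, running the answer program on each example:
  [-7, 50, -18, -27, -33, -26, 31, 22, 20, 31] -> [-7, -18, -27, -33, -26] -> [-7, -18, -26, -27, -33] -> -111
  [14, 38, -27, -37] -> [-27, -37] -> [-27, -37] -> -64
  [5, 14, -47, -36, 13, -3, 35] -> [-47, -36, -3] -> [-3, -36, -47] -> -86
  [-27, 47, 28, 15, 22] -> [-27] -> [-27] -> -27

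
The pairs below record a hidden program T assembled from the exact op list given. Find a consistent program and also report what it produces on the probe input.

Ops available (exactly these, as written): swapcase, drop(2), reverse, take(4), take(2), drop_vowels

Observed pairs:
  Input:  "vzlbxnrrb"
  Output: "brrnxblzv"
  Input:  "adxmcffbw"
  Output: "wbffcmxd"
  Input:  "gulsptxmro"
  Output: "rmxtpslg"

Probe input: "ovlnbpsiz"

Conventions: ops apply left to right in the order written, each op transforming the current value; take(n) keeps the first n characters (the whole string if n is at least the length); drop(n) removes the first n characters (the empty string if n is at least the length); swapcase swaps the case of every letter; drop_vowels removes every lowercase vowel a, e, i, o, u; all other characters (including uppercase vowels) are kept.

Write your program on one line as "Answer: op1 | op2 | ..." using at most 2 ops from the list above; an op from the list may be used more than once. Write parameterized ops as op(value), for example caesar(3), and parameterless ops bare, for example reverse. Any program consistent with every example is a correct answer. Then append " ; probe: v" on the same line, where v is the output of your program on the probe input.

reverse | drop_vowels ; probe: "zspbnlv"

Check, running the answer program on each example:
  "vzlbxnrrb" -> "brrnxblzv" -> "brrnxblzv"
  "adxmcffbw" -> "wbffcmxda" -> "wbffcmxd"
  "gulsptxmro" -> "ormxtpslug" -> "rmxtpslg"
  probe: "ovlnbpsiz" -> "zispbnlvo" -> "zspbnlv"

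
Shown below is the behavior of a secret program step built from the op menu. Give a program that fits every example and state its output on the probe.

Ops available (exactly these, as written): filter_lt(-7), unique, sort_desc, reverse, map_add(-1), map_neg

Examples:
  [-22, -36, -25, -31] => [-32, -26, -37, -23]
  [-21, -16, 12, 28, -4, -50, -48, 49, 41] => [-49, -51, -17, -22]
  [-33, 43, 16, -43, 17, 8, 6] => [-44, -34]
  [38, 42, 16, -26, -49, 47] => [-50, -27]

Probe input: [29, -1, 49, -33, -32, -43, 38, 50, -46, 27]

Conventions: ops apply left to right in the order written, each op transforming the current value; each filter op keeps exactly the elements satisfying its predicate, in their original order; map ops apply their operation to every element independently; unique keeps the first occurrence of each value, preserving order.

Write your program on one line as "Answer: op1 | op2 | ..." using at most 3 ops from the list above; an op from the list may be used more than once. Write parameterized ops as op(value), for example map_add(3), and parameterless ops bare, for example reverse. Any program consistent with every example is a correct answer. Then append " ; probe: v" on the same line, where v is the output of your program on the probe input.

map_add(-1) | reverse | filter_lt(-7) ; probe: [-47, -44, -33, -34]

Check, running the answer program on each example:
  [-22, -36, -25, -31] -> [-23, -37, -26, -32] -> [-32, -26, -37, -23] -> [-32, -26, -37, -23]
  [-21, -16, 12, 28, -4, -50, -48, 49, 41] -> [-22, -17, 11, 27, -5, -51, -49, 48, 40] -> [40, 48, -49, -51, -5, 27, 11, -17, -22] -> [-49, -51, -17, -22]
  [-33, 43, 16, -43, 17, 8, 6] -> [-34, 42, 15, -44, 16, 7, 5] -> [5, 7, 16, -44, 15, 42, -34] -> [-44, -34]
  [38, 42, 16, -26, -49, 47] -> [37, 41, 15, -27, -50, 46] -> [46, -50, -27, 15, 41, 37] -> [-50, -27]
  probe: [29, -1, 49, -33, -32, -43, 38, 50, -46, 27] -> [28, -2, 48, -34, -33, -44, 37, 49, -47, 26] -> [26, -47, 49, 37, -44, -33, -34, 48, -2, 28] -> [-47, -44, -33, -34]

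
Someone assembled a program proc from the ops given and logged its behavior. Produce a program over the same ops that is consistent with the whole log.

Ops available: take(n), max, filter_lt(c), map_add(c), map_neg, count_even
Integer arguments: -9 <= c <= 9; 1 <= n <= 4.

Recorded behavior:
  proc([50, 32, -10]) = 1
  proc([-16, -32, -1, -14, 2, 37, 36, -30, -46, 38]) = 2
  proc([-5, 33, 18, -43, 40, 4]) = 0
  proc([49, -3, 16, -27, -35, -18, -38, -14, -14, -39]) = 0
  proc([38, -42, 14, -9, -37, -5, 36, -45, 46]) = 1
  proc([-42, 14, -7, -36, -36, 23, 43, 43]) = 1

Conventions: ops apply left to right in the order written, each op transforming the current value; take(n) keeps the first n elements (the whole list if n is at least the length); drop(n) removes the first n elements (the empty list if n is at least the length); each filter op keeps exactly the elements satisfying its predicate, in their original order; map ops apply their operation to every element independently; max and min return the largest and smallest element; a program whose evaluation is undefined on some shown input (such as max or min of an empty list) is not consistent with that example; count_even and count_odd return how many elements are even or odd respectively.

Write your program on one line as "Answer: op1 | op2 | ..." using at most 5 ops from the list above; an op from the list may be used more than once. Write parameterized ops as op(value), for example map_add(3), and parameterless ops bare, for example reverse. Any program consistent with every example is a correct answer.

filter_lt(-3) | map_neg | take(2) | count_even

Check, running the answer program on each example:
  [50, 32, -10] -> [-10] -> [10] -> [10] -> 1
  [-16, -32, -1, -14, 2, 37, 36, -30, -46, 38] -> [-16, -32, -14, -30, -46] -> [16, 32, 14, 30, 46] -> [16, 32] -> 2
  [-5, 33, 18, -43, 40, 4] -> [-5, -43] -> [5, 43] -> [5, 43] -> 0
  [49, -3, 16, -27, -35, -18, -38, -14, -14, -39] -> [-27, -35, -18, -38, -14, -14, -39] -> [27, 35, 18, 38, 14, 14, 39] -> [27, 35] -> 0
  [38, -42, 14, -9, -37, -5, 36, -45, 46] -> [-42, -9, -37, -5, -45] -> [42, 9, 37, 5, 45] -> [42, 9] -> 1
  [-42, 14, -7, -36, -36, 23, 43, 43] -> [-42, -7, -36, -36] -> [42, 7, 36, 36] -> [42, 7] -> 1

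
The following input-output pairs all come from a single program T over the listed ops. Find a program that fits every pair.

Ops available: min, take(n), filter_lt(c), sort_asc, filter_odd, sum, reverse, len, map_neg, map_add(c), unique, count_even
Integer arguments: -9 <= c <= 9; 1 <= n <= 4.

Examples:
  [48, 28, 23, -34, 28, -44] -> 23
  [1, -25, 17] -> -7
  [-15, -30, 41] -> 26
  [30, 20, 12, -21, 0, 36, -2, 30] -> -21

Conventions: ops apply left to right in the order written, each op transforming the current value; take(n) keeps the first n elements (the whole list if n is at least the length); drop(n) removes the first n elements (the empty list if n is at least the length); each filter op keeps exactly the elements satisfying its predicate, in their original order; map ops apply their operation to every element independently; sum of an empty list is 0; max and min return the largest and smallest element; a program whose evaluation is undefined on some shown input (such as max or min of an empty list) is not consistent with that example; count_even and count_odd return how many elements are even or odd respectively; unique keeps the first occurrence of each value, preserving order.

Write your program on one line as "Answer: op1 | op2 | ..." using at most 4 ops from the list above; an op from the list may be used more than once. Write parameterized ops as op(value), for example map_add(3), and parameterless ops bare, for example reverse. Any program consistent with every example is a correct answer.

sort_asc | filter_odd | sum

Check, running the answer program on each example:
  [48, 28, 23, -34, 28, -44] -> [-44, -34, 23, 28, 28, 48] -> [23] -> 23
  [1, -25, 17] -> [-25, 1, 17] -> [-25, 1, 17] -> -7
  [-15, -30, 41] -> [-30, -15, 41] -> [-15, 41] -> 26
  [30, 20, 12, -21, 0, 36, -2, 30] -> [-21, -2, 0, 12, 20, 30, 30, 36] -> [-21] -> -21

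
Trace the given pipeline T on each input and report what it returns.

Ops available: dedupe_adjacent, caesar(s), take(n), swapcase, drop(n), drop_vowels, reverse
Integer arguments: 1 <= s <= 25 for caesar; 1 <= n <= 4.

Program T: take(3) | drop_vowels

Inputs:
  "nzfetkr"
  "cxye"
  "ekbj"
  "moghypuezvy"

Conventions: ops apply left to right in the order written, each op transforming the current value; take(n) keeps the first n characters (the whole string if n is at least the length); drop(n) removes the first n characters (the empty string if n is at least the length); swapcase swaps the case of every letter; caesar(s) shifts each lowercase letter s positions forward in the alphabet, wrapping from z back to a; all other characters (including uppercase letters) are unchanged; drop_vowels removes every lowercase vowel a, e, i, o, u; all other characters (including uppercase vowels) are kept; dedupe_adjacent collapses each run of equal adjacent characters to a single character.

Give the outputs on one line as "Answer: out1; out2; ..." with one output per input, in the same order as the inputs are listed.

Execution, op by op:
  "nzfetkr" -> "nzf" -> "nzf"
  "cxye" -> "cxy" -> "cxy"
  "ekbj" -> "ekb" -> "kb"
  "moghypuezvy" -> "mog" -> "mg"

"nzf"; "cxy"; "kb"; "mg"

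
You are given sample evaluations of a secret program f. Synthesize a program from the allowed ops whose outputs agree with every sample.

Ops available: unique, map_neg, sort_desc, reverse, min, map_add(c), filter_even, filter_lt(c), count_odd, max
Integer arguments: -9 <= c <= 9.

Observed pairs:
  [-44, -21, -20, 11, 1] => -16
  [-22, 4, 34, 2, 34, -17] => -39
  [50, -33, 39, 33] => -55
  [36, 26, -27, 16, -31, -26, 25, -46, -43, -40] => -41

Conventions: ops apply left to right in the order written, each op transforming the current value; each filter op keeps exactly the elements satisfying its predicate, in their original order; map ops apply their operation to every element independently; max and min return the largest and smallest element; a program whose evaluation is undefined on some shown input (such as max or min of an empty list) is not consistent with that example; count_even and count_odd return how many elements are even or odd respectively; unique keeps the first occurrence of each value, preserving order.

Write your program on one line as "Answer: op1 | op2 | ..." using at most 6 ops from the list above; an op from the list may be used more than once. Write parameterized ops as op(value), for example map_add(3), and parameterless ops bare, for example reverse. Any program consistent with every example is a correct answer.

map_add(5) | map_neg | reverse | sort_desc | min

Check, running the answer program on each example:
  [-44, -21, -20, 11, 1] -> [-39, -16, -15, 16, 6] -> [39, 16, 15, -16, -6] -> [-6, -16, 15, 16, 39] -> [39, 16, 15, -6, -16] -> -16
  [-22, 4, 34, 2, 34, -17] -> [-17, 9, 39, 7, 39, -12] -> [17, -9, -39, -7, -39, 12] -> [12, -39, -7, -39, -9, 17] -> [17, 12, -7, -9, -39, -39] -> -39
  [50, -33, 39, 33] -> [55, -28, 44, 38] -> [-55, 28, -44, -38] -> [-38, -44, 28, -55] -> [28, -38, -44, -55] -> -55
  [36, 26, -27, 16, -31, -26, 25, -46, -43, -40] -> [41, 31, -22, 21, -26, -21, 30, -41, -38, -35] -> [-41, -31, 22, -21, 26, 21, -30, 41, 38, 35] -> [35, 38, 41, -30, 21, 26, -21, 22, -31, -41] -> [41, 38, 35, 26, 22, 21, -21, -30, -31, -41] -> -41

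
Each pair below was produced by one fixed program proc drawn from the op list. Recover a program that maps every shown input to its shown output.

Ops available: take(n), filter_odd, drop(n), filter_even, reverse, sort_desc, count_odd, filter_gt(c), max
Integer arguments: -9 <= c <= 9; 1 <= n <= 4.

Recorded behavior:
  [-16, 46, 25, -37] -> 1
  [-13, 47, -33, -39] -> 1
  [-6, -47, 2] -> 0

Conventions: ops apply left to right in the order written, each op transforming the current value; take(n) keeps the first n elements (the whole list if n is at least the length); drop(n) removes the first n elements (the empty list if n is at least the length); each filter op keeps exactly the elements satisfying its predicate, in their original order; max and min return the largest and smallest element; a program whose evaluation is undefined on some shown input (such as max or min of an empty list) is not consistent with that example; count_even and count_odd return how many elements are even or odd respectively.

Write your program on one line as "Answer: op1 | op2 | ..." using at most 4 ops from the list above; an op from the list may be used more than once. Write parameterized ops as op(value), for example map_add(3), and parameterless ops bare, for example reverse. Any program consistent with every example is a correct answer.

sort_desc | reverse | filter_gt(7) | count_odd

Check, running the answer program on each example:
  [-16, 46, 25, -37] -> [46, 25, -16, -37] -> [-37, -16, 25, 46] -> [25, 46] -> 1
  [-13, 47, -33, -39] -> [47, -13, -33, -39] -> [-39, -33, -13, 47] -> [47] -> 1
  [-6, -47, 2] -> [2, -6, -47] -> [-47, -6, 2] -> [] -> 0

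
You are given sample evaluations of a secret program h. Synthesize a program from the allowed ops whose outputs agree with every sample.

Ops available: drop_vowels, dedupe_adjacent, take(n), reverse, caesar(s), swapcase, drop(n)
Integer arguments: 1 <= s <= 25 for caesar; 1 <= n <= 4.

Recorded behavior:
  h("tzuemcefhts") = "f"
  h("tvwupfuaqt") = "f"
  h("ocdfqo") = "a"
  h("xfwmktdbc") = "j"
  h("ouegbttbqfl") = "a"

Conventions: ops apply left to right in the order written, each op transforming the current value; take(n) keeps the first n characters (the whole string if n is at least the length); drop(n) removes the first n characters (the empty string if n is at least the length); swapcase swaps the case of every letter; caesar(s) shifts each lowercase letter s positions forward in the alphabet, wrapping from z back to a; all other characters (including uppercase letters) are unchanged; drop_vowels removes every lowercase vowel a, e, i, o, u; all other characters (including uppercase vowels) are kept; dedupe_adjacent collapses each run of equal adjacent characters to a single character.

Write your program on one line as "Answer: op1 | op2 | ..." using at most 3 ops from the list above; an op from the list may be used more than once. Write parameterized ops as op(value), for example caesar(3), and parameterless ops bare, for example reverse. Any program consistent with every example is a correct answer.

take(1) | caesar(12)

Check, running the answer program on each example:
  "tzuemcefhts" -> "t" -> "f"
  "tvwupfuaqt" -> "t" -> "f"
  "ocdfqo" -> "o" -> "a"
  "xfwmktdbc" -> "x" -> "j"
  "ouegbttbqfl" -> "o" -> "a"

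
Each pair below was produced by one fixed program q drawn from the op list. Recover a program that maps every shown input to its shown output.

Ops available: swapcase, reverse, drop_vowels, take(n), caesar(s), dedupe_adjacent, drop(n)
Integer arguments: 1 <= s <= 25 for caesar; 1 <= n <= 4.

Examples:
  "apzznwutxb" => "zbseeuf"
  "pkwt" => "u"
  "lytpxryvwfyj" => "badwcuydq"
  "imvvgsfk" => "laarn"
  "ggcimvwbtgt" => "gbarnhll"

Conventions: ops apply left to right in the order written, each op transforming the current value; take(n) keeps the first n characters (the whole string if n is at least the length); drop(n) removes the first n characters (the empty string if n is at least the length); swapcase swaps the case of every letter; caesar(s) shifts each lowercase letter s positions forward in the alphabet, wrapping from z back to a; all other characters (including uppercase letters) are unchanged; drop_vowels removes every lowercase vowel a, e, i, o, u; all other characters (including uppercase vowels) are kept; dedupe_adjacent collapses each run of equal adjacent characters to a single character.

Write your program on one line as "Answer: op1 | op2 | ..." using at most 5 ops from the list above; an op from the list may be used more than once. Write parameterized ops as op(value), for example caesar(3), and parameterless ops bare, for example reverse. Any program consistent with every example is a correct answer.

reverse | caesar(7) | drop(3) | caesar(24)

Check, running the answer program on each example:
  "apzznwutxb" -> "bxtuwnzzpa" -> "ieabduggwh" -> "bduggwh" -> "zbseeuf"
  "pkwt" -> "twkp" -> "adrw" -> "w" -> "u"
  "lytpxryvwfyj" -> "jyfwvyrxptyl" -> "qfmdcfyewafs" -> "dcfyewafs" -> "badwcuydq"
  "imvvgsfk" -> "kfsgvvmi" -> "rmzncctp" -> "ncctp" -> "laarn"
  "ggcimvwbtgt" -> "tgtbwvmicgg" -> "anaidctpjnn" -> "idctpjnn" -> "gbarnhll"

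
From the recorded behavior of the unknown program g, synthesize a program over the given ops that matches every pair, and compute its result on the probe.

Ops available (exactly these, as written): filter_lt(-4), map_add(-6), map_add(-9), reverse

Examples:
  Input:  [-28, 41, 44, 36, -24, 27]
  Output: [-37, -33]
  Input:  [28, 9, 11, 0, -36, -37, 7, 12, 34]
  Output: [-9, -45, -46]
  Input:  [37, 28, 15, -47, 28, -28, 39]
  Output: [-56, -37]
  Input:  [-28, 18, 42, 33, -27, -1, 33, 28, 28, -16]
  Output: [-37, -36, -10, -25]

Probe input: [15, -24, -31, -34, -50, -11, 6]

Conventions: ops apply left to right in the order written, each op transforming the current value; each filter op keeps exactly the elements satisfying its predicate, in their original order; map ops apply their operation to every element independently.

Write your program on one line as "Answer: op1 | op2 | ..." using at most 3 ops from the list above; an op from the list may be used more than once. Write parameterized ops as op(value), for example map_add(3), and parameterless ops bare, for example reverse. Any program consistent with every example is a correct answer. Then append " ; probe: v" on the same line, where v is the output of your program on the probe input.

map_add(-9) | filter_lt(-4) ; probe: [-33, -40, -43, -59, -20]

Check, running the answer program on each example:
  [-28, 41, 44, 36, -24, 27] -> [-37, 32, 35, 27, -33, 18] -> [-37, -33]
  [28, 9, 11, 0, -36, -37, 7, 12, 34] -> [19, 0, 2, -9, -45, -46, -2, 3, 25] -> [-9, -45, -46]
  [37, 28, 15, -47, 28, -28, 39] -> [28, 19, 6, -56, 19, -37, 30] -> [-56, -37]
  [-28, 18, 42, 33, -27, -1, 33, 28, 28, -16] -> [-37, 9, 33, 24, -36, -10, 24, 19, 19, -25] -> [-37, -36, -10, -25]
  probe: [15, -24, -31, -34, -50, -11, 6] -> [6, -33, -40, -43, -59, -20, -3] -> [-33, -40, -43, -59, -20]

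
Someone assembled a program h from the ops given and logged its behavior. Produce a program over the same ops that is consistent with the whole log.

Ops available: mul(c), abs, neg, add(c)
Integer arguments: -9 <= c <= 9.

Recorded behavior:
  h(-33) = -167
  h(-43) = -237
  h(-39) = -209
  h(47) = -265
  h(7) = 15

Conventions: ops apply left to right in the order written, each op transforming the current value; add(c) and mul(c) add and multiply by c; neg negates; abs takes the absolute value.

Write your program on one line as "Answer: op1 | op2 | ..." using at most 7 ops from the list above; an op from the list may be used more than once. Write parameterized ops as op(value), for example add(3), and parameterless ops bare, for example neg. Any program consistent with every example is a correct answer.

abs | add(-9) | neg | mul(7) | add(-6) | add(7)

Check, running the answer program on each example:
  -33 -> 33 -> 24 -> -24 -> -168 -> -174 -> -167
  -43 -> 43 -> 34 -> -34 -> -238 -> -244 -> -237
  -39 -> 39 -> 30 -> -30 -> -210 -> -216 -> -209
  47 -> 47 -> 38 -> -38 -> -266 -> -272 -> -265
  7 -> 7 -> -2 -> 2 -> 14 -> 8 -> 15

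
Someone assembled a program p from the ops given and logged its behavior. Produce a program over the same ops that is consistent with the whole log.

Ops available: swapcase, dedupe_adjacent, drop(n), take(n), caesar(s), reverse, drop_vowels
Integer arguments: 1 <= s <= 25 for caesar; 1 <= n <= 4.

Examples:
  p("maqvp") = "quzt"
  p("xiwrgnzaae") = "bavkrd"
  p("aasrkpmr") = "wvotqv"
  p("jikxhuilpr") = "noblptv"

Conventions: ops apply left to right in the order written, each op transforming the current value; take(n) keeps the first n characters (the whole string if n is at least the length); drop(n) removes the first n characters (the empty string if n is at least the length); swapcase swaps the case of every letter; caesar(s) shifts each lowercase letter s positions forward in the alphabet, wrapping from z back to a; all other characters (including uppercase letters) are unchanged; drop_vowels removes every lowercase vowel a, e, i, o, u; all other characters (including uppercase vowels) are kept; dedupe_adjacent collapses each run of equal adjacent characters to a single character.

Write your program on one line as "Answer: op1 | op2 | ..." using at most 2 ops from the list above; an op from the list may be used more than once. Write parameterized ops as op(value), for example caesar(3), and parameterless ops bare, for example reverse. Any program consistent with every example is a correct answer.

drop_vowels | caesar(4)

Check, running the answer program on each example:
  "maqvp" -> "mqvp" -> "quzt"
  "xiwrgnzaae" -> "xwrgnz" -> "bavkrd"
  "aasrkpmr" -> "srkpmr" -> "wvotqv"
  "jikxhuilpr" -> "jkxhlpr" -> "noblptv"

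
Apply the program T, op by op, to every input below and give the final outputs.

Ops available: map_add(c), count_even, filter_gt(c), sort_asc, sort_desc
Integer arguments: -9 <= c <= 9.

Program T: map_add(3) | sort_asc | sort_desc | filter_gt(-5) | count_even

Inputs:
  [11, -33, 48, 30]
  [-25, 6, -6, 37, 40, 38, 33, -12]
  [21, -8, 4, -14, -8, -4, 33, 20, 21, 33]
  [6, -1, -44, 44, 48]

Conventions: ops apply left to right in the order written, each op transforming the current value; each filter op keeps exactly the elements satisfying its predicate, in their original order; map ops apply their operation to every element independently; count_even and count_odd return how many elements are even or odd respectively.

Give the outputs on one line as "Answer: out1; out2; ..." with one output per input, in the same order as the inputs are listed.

Execution, op by op:
  [11, -33, 48, 30] -> [14, -30, 51, 33] -> [-30, 14, 33, 51] -> [51, 33, 14, -30] -> [51, 33, 14] -> 1
  [-25, 6, -6, 37, 40, 38, 33, -12] -> [-22, 9, -3, 40, 43, 41, 36, -9] -> [-22, -9, -3, 9, 36, 40, 41, 43] -> [43, 41, 40, 36, 9, -3, -9, -22] -> [43, 41, 40, 36, 9, -3] -> 2
  [21, -8, 4, -14, -8, -4, 33, 20, 21, 33] -> [24, -5, 7, -11, -5, -1, 36, 23, 24, 36] -> [-11, -5, -5, -1, 7, 23, 24, 24, 36, 36] -> [36, 36, 24, 24, 23, 7, -1, -5, -5, -11] -> [36, 36, 24, 24, 23, 7, -1] -> 4
  [6, -1, -44, 44, 48] -> [9, 2, -41, 47, 51] -> [-41, 2, 9, 47, 51] -> [51, 47, 9, 2, -41] -> [51, 47, 9, 2] -> 1

1; 2; 4; 1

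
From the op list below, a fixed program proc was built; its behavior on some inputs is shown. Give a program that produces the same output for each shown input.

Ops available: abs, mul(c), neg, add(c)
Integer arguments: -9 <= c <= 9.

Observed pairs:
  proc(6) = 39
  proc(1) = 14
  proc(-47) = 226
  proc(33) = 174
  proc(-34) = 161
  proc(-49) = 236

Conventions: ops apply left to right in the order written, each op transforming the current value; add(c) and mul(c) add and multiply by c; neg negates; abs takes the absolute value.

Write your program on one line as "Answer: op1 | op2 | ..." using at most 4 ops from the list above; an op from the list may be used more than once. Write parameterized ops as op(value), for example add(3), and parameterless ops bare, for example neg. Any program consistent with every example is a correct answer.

mul(5) | add(9) | neg | abs

Check, running the answer program on each example:
  6 -> 30 -> 39 -> -39 -> 39
  1 -> 5 -> 14 -> -14 -> 14
  -47 -> -235 -> -226 -> 226 -> 226
  33 -> 165 -> 174 -> -174 -> 174
  -34 -> -170 -> -161 -> 161 -> 161
  -49 -> -245 -> -236 -> 236 -> 236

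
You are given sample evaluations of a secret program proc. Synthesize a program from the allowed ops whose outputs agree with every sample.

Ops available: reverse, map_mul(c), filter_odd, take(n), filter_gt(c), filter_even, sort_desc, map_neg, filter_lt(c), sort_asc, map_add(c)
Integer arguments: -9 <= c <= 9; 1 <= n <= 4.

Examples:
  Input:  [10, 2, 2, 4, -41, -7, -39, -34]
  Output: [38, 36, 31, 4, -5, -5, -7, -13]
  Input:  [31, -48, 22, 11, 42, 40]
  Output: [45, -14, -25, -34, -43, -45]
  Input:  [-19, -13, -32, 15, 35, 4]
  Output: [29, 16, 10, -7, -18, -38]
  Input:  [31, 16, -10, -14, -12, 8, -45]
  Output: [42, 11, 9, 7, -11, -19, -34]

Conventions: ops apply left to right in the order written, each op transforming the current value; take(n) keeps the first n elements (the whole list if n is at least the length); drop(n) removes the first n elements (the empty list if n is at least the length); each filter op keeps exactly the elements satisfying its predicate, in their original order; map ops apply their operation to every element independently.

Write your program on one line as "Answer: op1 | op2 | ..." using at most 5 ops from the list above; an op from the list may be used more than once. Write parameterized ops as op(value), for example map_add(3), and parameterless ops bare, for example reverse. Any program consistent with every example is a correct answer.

map_neg | map_add(3) | sort_desc | map_add(-6)

Check, running the answer program on each example:
  [10, 2, 2, 4, -41, -7, -39, -34] -> [-10, -2, -2, -4, 41, 7, 39, 34] -> [-7, 1, 1, -1, 44, 10, 42, 37] -> [44, 42, 37, 10, 1, 1, -1, -7] -> [38, 36, 31, 4, -5, -5, -7, -13]
  [31, -48, 22, 11, 42, 40] -> [-31, 48, -22, -11, -42, -40] -> [-28, 51, -19, -8, -39, -37] -> [51, -8, -19, -28, -37, -39] -> [45, -14, -25, -34, -43, -45]
  [-19, -13, -32, 15, 35, 4] -> [19, 13, 32, -15, -35, -4] -> [22, 16, 35, -12, -32, -1] -> [35, 22, 16, -1, -12, -32] -> [29, 16, 10, -7, -18, -38]
  [31, 16, -10, -14, -12, 8, -45] -> [-31, -16, 10, 14, 12, -8, 45] -> [-28, -13, 13, 17, 15, -5, 48] -> [48, 17, 15, 13, -5, -13, -28] -> [42, 11, 9, 7, -11, -19, -34]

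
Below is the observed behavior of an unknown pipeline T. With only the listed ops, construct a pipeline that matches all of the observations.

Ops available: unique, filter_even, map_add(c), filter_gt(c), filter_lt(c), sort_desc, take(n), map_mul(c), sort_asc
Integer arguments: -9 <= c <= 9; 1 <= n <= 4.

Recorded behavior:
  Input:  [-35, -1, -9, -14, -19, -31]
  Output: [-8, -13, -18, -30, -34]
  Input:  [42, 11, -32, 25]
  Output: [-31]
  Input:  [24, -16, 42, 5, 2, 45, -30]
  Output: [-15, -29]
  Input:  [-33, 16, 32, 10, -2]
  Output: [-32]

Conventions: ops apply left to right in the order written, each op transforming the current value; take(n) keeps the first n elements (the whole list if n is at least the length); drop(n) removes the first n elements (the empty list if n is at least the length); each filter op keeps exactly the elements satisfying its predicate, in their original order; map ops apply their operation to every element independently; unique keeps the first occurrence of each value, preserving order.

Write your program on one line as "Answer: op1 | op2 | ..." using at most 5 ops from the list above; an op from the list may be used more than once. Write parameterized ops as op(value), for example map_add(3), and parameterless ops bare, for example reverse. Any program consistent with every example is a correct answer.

sort_asc | sort_desc | filter_lt(-6) | map_add(1)

Check, running the answer program on each example:
  [-35, -1, -9, -14, -19, -31] -> [-35, -31, -19, -14, -9, -1] -> [-1, -9, -14, -19, -31, -35] -> [-9, -14, -19, -31, -35] -> [-8, -13, -18, -30, -34]
  [42, 11, -32, 25] -> [-32, 11, 25, 42] -> [42, 25, 11, -32] -> [-32] -> [-31]
  [24, -16, 42, 5, 2, 45, -30] -> [-30, -16, 2, 5, 24, 42, 45] -> [45, 42, 24, 5, 2, -16, -30] -> [-16, -30] -> [-15, -29]
  [-33, 16, 32, 10, -2] -> [-33, -2, 10, 16, 32] -> [32, 16, 10, -2, -33] -> [-33] -> [-32]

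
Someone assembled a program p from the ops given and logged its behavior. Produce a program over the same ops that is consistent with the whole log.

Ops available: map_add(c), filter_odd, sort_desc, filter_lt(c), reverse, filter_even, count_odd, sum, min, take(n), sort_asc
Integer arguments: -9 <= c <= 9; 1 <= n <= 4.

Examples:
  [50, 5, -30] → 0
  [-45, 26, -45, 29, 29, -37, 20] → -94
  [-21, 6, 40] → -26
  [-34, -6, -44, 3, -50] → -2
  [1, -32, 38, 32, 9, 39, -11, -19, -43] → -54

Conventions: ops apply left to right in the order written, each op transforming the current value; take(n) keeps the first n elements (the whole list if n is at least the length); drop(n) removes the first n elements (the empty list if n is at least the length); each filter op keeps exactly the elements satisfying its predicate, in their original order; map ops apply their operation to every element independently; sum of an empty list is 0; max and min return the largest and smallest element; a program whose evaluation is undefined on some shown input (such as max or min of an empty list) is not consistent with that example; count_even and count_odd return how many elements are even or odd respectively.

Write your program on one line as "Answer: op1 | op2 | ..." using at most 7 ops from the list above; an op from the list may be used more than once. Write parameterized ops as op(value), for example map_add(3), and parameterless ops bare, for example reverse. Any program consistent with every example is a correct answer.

sort_desc | map_add(-5) | sort_asc | filter_even | sort_desc | sum

Check, running the answer program on each example:
  [50, 5, -30] -> [50, 5, -30] -> [45, 0, -35] -> [-35, 0, 45] -> [0] -> [0] -> 0
  [-45, 26, -45, 29, 29, -37, 20] -> [29, 29, 26, 20, -37, -45, -45] -> [24, 24, 21, 15, -42, -50, -50] -> [-50, -50, -42, 15, 21, 24, 24] -> [-50, -50, -42, 24, 24] -> [24, 24, -42, -50, -50] -> -94
  [-21, 6, 40] -> [40, 6, -21] -> [35, 1, -26] -> [-26, 1, 35] -> [-26] -> [-26] -> -26
  [-34, -6, -44, 3, -50] -> [3, -6, -34, -44, -50] -> [-2, -11, -39, -49, -55] -> [-55, -49, -39, -11, -2] -> [-2] -> [-2] -> -2
  [1, -32, 38, 32, 9, 39, -11, -19, -43] -> [39, 38, 32, 9, 1, -11, -19, -32, -43] -> [34, 33, 27, 4, -4, -16, -24, -37, -48] -> [-48, -37, -24, -16, -4, 4, 27, 33, 34] -> [-48, -24, -16, -4, 4, 34] -> [34, 4, -4, -16, -24, -48] -> -54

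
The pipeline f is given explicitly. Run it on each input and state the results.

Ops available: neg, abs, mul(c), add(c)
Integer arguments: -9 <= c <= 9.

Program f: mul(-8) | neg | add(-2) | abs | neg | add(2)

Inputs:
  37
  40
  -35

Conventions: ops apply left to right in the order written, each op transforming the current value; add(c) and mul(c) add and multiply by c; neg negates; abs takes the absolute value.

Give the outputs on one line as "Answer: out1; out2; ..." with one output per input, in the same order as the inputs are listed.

Execution, op by op:
  37 -> -296 -> 296 -> 294 -> 294 -> -294 -> -292
  40 -> -320 -> 320 -> 318 -> 318 -> -318 -> -316
  -35 -> 280 -> -280 -> -282 -> 282 -> -282 -> -280

-292; -316; -280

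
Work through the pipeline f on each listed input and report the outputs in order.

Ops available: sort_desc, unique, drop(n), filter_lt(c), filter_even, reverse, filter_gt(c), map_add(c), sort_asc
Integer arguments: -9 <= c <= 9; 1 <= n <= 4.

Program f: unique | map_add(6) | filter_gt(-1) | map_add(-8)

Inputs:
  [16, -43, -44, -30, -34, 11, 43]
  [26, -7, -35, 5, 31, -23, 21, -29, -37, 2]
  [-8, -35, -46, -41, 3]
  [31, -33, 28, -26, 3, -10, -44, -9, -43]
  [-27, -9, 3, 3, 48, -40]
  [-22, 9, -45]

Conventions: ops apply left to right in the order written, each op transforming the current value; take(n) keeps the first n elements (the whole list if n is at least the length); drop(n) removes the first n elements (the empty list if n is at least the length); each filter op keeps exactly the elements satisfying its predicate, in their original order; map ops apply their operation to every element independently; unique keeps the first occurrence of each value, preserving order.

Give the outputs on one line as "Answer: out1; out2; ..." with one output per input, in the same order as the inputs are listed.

Execution, op by op:
  [16, -43, -44, -30, -34, 11, 43] -> [16, -43, -44, -30, -34, 11, 43] -> [22, -37, -38, -24, -28, 17, 49] -> [22, 17, 49] -> [14, 9, 41]
  [26, -7, -35, 5, 31, -23, 21, -29, -37, 2] -> [26, -7, -35, 5, 31, -23, 21, -29, -37, 2] -> [32, -1, -29, 11, 37, -17, 27, -23, -31, 8] -> [32, 11, 37, 27, 8] -> [24, 3, 29, 19, 0]
  [-8, -35, -46, -41, 3] -> [-8, -35, -46, -41, 3] -> [-2, -29, -40, -35, 9] -> [9] -> [1]
  [31, -33, 28, -26, 3, -10, -44, -9, -43] -> [31, -33, 28, -26, 3, -10, -44, -9, -43] -> [37, -27, 34, -20, 9, -4, -38, -3, -37] -> [37, 34, 9] -> [29, 26, 1]
  [-27, -9, 3, 3, 48, -40] -> [-27, -9, 3, 48, -40] -> [-21, -3, 9, 54, -34] -> [9, 54] -> [1, 46]
  [-22, 9, -45] -> [-22, 9, -45] -> [-16, 15, -39] -> [15] -> [7]

[14, 9, 41]; [24, 3, 29, 19, 0]; [1]; [29, 26, 1]; [1, 46]; [7]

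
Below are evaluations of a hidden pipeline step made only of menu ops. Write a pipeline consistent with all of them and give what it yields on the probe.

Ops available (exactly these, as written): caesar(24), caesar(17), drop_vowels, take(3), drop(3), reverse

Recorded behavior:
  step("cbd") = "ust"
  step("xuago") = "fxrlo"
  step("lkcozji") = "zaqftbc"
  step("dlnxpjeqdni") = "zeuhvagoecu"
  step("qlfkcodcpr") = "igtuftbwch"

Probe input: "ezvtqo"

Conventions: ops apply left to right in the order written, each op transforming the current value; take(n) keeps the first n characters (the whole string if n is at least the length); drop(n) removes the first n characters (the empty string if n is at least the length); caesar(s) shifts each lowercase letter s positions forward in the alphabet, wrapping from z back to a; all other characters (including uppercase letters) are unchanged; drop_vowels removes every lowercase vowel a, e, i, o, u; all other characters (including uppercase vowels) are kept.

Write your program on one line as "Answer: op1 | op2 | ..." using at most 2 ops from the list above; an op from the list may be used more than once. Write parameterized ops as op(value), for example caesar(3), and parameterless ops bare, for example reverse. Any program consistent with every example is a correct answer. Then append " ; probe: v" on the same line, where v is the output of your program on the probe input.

caesar(17) | reverse ; probe: "fhkmqv"

Check, running the answer program on each example:
  "cbd" -> "tsu" -> "ust"
  "xuago" -> "olrxf" -> "fxrlo"
  "lkcozji" -> "cbtfqaz" -> "zaqftbc"
  "dlnxpjeqdni" -> "uceogavhuez" -> "zeuhvagoecu"
  "qlfkcodcpr" -> "hcwbtfutgi" -> "igtuftbwch"
  probe: "ezvtqo" -> "vqmkhf" -> "fhkmqv"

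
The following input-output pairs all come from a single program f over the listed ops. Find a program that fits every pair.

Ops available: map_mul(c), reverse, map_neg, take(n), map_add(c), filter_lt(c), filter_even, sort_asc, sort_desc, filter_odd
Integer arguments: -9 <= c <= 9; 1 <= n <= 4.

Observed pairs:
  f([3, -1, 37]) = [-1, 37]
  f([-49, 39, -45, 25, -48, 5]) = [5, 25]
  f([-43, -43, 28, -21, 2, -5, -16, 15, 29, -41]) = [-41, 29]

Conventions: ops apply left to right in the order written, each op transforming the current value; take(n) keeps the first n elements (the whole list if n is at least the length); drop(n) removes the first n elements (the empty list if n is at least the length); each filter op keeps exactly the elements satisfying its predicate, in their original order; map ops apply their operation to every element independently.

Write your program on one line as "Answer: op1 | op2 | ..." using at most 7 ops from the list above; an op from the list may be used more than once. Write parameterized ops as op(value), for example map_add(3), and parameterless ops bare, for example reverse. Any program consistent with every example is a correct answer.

map_add(-5) | filter_even | reverse | map_add(5) | take(2) | sort_asc

Check, running the answer program on each example:
  [3, -1, 37] -> [-2, -6, 32] -> [-2, -6, 32] -> [32, -6, -2] -> [37, -1, 3] -> [37, -1] -> [-1, 37]
  [-49, 39, -45, 25, -48, 5] -> [-54, 34, -50, 20, -53, 0] -> [-54, 34, -50, 20, 0] -> [0, 20, -50, 34, -54] -> [5, 25, -45, 39, -49] -> [5, 25] -> [5, 25]
  [-43, -43, 28, -21, 2, -5, -16, 15, 29, -41] -> [-48, -48, 23, -26, -3, -10, -21, 10, 24, -46] -> [-48, -48, -26, -10, 10, 24, -46] -> [-46, 24, 10, -10, -26, -48, -48] -> [-41, 29, 15, -5, -21, -43, -43] -> [-41, 29] -> [-41, 29]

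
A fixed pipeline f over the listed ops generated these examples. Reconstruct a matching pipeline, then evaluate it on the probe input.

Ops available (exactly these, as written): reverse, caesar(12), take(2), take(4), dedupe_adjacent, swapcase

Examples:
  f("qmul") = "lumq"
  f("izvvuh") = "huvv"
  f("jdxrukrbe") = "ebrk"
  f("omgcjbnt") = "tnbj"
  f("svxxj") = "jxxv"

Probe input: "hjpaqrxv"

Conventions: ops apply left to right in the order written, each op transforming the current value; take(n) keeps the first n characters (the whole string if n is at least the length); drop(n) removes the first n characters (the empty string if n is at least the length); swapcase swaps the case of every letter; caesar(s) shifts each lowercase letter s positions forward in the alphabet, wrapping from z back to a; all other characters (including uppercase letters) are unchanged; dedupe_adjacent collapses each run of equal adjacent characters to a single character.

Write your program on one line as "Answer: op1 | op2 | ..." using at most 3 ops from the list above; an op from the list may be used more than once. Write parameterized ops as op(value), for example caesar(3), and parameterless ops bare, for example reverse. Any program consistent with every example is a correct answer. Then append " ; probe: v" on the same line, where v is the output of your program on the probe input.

reverse | take(4) ; probe: "vxrq"

Check, running the answer program on each example:
  "qmul" -> "lumq" -> "lumq"
  "izvvuh" -> "huvvzi" -> "huvv"
  "jdxrukrbe" -> "ebrkurxdj" -> "ebrk"
  "omgcjbnt" -> "tnbjcgmo" -> "tnbj"
  "svxxj" -> "jxxvs" -> "jxxv"
  probe: "hjpaqrxv" -> "vxrqapjh" -> "vxrq"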